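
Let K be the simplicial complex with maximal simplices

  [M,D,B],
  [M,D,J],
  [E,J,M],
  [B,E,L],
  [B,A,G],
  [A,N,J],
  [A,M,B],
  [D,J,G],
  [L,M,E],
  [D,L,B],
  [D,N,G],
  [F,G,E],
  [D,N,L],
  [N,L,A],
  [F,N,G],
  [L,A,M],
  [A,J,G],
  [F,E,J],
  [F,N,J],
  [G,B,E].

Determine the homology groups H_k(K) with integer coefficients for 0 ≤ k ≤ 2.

We work with the vertex ordering A < B < D < E < F < G < J < L < M < N. The simplices of K, each written with vertices in increasing order, are:

  0-simplices (10): A, B, D, E, F, G, J, L, M, N
  1-simplices (30): AB, AG, AJ, AL, AM, AN, BD, BE, BG, BL, BM, DG, DJ, DL, DM, DN, EF, EG, EJ, EL, EM, FG, FJ, FN, GJ, GN, JM, JN, LM, LN
  2-simplices (20): ABG, ABM, AGJ, AJN, ALM, ALN, BDL, BDM, BEG, BEL, DGJ, DGN, DJM, DLN, EFG, EFJ, EJM, ELM, FGN, FJN

giving chain groups C_0 ≅ Z^10, C_1 ≅ Z^30, C_2 ≅ Z^20.

The boundary map ∂_1: C_1 → C_0 sends each edge [p,q] (with p < q) to q − p.
The 10×30 boundary matrix has rank 9 and Smith normal form diag(1,1,1,1,1,1,1,1,1).

Boundary ∂_2: C_2 → C_1 sends each 2-simplex [p,q,r] to [q,r] − [p,r] + [p,q]. For instance
  ∂DJM = JM − DM + DJ,
  ∂EFJ = FJ − EJ + EF.
The resulting 30×20 matrix has rank 20, and its Smith normal form has invariant factors (1,1,1,1,1,1,1,1,1,1,1,1,1,1,1,1,1,1,1,2).

Now H_k = ker ∂_k / im ∂_{k+1}, so:

  H_0: rank C_0 − rank ∂_1 = 10 − 9 = 1, and the invariant factors of ∂_1 are all 1, so H_0 ≅ Z.
  H_1: rank ker ∂_1 − rank ∂_2 = (30 − 9) − 20 = 1, and ∂_2 has invariant factor 2 > 1, so H_1 ≅ Z ⊕ Z/2.
  H_2: rank ker ∂_2 − rank ∂_3 = (20 − 20) − 0 = 0, and there is no ∂_3, so H_2 ≅ 0.

H_0 ≅ Z,  H_1 ≅ Z ⊕ Z/2,  H_2 = 0.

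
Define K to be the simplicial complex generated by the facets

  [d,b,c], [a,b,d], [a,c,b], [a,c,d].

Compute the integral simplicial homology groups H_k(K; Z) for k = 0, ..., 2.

H_0 ≅ Z,  H_1 = 0,  H_2 ≅ Z.

Take the total order a < b < c < d on the vertex set. Then K (dimension 2) consists of the simplices:

  0-simplices (4): a, b, c, d
  1-simplices (6): ab, ac, ad, bc, bd, cd
  2-simplices (4): abc, abd, acd, bcd

so the chain groups are C_0 ≅ Z^4, C_1 ≅ Z^6, C_2 ≅ Z^4.

The boundary map ∂_1: C_1 → C_0 sends each edge [p,q] (with p < q) to q − p.
This gives a 4×6 integer matrix of rank 3; reducing to Smith normal form yields diagonal entries (1,1,1).

The boundary map ∂_2: C_2 → C_1 sends each 2-simplex [p,q,r] to [q,r] − [p,r] + [p,q]. For instance
  ∂bcd = cd − bd + bc,
  ∂abc = bc − ac + ab.
As a 6×4 matrix over Z this has rank 3, with invariant factors (1,1,1).

From H_k ≅ ker(∂_k) / im(∂_{k+1}) we obtain:

  H_0: rank C_0 − rank ∂_1 = 4 − 3 = 1, and the invariant factors of ∂_1 are all 1, so H_0 = Z.
  H_1: rank ker ∂_1 − rank ∂_2 = (6 − 3) − 3 = 0, and the invariant factors of ∂_2 are all 1, so H_1 = 0.
  H_2: rank ker ∂_2 − rank ∂_3 = (4 − 3) − 0 = 1, and there is no ∂_3, so H_2 = Z.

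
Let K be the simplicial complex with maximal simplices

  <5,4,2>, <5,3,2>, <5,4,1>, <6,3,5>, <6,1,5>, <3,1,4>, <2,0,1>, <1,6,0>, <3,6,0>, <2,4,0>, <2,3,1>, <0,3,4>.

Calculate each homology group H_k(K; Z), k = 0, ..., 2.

H_0 = Z,  H_1 = Z/2,  H_2 = 0.

Fix the vertex order 0 < 1 < 2 < 3 < 4 < 5 < 6 and write every simplex with vertices in increasing order. Then dim K = 2 and the simplices of K are:

  0-simplices (7): [0], [1], [2], [3], [4], [5], [6]
  1-simplices (18): [0,1], [0,2], [0,3], [0,4], [0,6], [1,2], [1,3], [1,4], [1,5], [1,6], [2,3], [2,4], [2,5], [3,4], [3,5], [3,6], [4,5], [5,6]
  2-simplices (12): [0,1,2], [0,1,6], [0,2,4], [0,3,4], [0,3,6], [1,2,3], [1,3,4], [1,4,5], [1,5,6], [2,3,5], [2,4,5], [3,5,6]

so the chain groups are C_0 ≅ Z^7, C_1 ≅ Z^18, C_2 ≅ Z^12.

The boundary map ∂_1: C_1 → C_0 sends each edge [p,q] (with p < q) to q − p. For instance
  ∂[0,2] = [2] − [0].
The resulting 7×18 matrix has rank 6, and its Smith normal form has invariant factors (1,1,1,1,1,1).

∂_2: C_2 → C_1 maps a triangle to the signed sum of its edges. For instance
  ∂[3,5,6] = [5,6] − [3,6] + [3,5],
  ∂[2,4,5] = [4,5] − [2,5] + [2,4].
The resulting 18×12 matrix has rank 12, and its Smith normal form has invariant factors (1,1,1,1,1,1,1,1,1,1,1,2).

From H_k ≅ ker(∂_k) / im(∂_{k+1}) we obtain:

  H_0: rank C_0 − rank ∂_1 = 7 − 6 = 1, and the invariant factors of ∂_1 are all 1, so H_0 ≅ Z.
  H_1: rank ker ∂_1 − rank ∂_2 = (18 − 6) − 12 = 0, and ∂_2 has invariant factor 2 > 1, so H_1 ≅ Z/2.
  H_2: rank ker ∂_2 − rank ∂_3 = (12 − 12) − 0 = 0, and there is no ∂_3, so H_2 ≅ 0.

(K is a triangulation of the real projective plane RP^2.)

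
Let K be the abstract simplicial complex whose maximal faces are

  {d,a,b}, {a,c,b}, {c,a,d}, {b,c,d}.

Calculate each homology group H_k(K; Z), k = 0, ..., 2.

We work with the vertex ordering a < b < c < d. The simplices of K, each written with vertices in increasing order, are:

  0-simplices (4): a, b, c, d
  1-simplices (6): ab, ac, ad, bc, bd, cd
  2-simplices (4): abc, abd, acd, bcd

Hence C_0 ≅ Z^4, C_1 ≅ Z^6, C_2 ≅ Z^4.

Boundary ∂_1: C_1 → C_0 sends each edge [p,q] (with p < q) to q − p. For instance
  ∂ab = b − a.
The 4×6 boundary matrix has rank 3 and Smith normal form diag(1,1,1).

Boundary ∂_2: C_2 → C_1 sends each 2-simplex [p,q,r] to [q,r] − [p,r] + [p,q]. For instance
  ∂abd = bd − ad + ab,
  ∂abc = bc − ac + ab.
This gives a 6×4 integer matrix of rank 3; reducing to Smith normal form yields diagonal entries (1,1,1).

Computing H_k = (kernel of ∂_k) / (image of ∂_{k+1}):

  H_0: rank C_0 − rank ∂_1 = 4 − 3 = 1, and the invariant factors of ∂_1 are all 1, so H_0 = Z.
  H_1: rank ker ∂_1 − rank ∂_2 = (6 − 3) − 3 = 0, and the invariant factors of ∂_2 are all 1, so H_1 = 0.
  H_2: rank ker ∂_2 − rank ∂_3 = (4 − 3) − 0 = 1, and there is no ∂_3, so H_2 = Z.

(K is a triangulation of the 2-sphere S^2.)

H_0 ≅ Z,  H_1 = 0,  H_2 ≅ Z.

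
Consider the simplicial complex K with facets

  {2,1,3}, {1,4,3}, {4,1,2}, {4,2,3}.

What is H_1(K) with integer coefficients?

H_1 ≅ 0.

Order the vertices as 1 < 2 < 3 < 4. Listing each simplex with vertices in this order, K has dimension 2 with simplices:

  0-simplices (4): [1], [2], [3], [4]
  1-simplices (6): [1,2], [1,3], [1,4], [2,3], [2,4], [3,4]
  2-simplices (4): [1,2,3], [1,2,4], [1,3,4], [2,3,4]

Hence C_0 ≅ Z^4, C_1 ≅ Z^6, C_2 ≅ Z^4.

Boundary ∂_1: C_1 → C_0 maps an edge to its endpoints' difference, ∂[p,q] = q − p.
As a 4×6 matrix over Z this has rank 3, with invariant factors (1,1,1).

∂_2: C_2 → C_1 maps a triangle to the signed sum of its edges. For instance
  ∂[1,3,4] = [3,4] − [1,4] + [1,3],
  ∂[2,3,4] = [3,4] − [2,4] + [2,3].
This gives a 6×4 integer matrix of rank 3; reducing to Smith normal form yields diagonal entries (1,1,1).

Computing H_k = (kernel of ∂_k) / (image of ∂_{k+1}):

  H_1: rank ker ∂_1 − rank ∂_2 = (6 − 3) − 3 = 0, and the invariant factors of ∂_2 are all 1, so H_1 ≅ 0.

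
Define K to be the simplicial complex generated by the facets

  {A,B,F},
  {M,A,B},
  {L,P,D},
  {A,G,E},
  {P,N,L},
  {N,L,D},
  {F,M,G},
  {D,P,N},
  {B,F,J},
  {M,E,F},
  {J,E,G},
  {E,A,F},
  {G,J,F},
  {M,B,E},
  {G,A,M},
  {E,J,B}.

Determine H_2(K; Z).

H_2 = Z.

We work with the vertex ordering A < B < D < E < F < G < J < L < M < N < P. The simplices of K, each written with vertices in increasing order, are:

  0-simplices (11): A, B, D, E, F, G, J, L, M, N, P
  1-simplices (24): AB, AE, AF, AG, AM, BE, BF, BJ, BM, DL, DN, DP, EF, EG, EJ, EM, FG, FJ, FM, GJ, GM, LN, LP, NP
  2-simplices (16): ABF, ABM, AEF, AEG, AGM, BEJ, BEM, BFJ, DLN, DLP, DNP, EFM, EGJ, FGJ, FGM, LNP

so the chain groups are C_0 ≅ Z^11, C_1 ≅ Z^24, C_2 ≅ Z^16.

The boundary map ∂_1: C_1 → C_0 sends each edge [p,q] (with p < q) to q − p. For instance
  ∂EG = G − E.
This gives a 11×24 integer matrix of rank 9; reducing to Smith normal form yields diagonal entries (1,1,1,1,1,1,1,1,1).

∂_2: C_2 → C_1 acts by ∂[p,q,r] = [q,r] − [p,r] + [p,q]. For instance
  ∂FGJ = GJ − FJ + FG,
  ∂DLN = LN − DN + DL.
The 24×16 boundary matrix has rank 15 and Smith normal form diag(1,1,1,1,1,1,1,1,1,1,1,1,1,1,2).

Computing H_k = (kernel of ∂_k) / (image of ∂_{k+1}):

  H_2: rank ker ∂_2 − rank ∂_3 = (16 − 15) − 0 = 1, and there is no ∂_3, so H_2 ≅ Z.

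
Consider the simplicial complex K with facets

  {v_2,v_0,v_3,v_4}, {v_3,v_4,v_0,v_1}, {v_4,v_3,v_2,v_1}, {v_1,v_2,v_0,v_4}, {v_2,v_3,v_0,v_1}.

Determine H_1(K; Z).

H_1 = 0.

Take the total order v_0 < v_1 < v_2 < v_3 < v_4 on the vertex set. Then K (dimension 3) consists of the simplices:

  0-simplices (5): [v_0], [v_1], [v_2], [v_3], [v_4]
  1-simplices (10): [v_0,v_1], [v_0,v_2], [v_0,v_3], [v_0,v_4], [v_1,v_2], [v_1,v_3], [v_1,v_4], [v_2,v_3], [v_2,v_4], [v_3,v_4]
  2-simplices (10): [v_0,v_1,v_2], [v_0,v_1,v_3], [v_0,v_1,v_4], [v_0,v_2,v_3], [v_0,v_2,v_4], [v_0,v_3,v_4], [v_1,v_2,v_3], [v_1,v_2,v_4], [v_1,v_3,v_4], [v_2,v_3,v_4]
  3-simplices (5): [v_0,v_1,v_2,v_3], [v_0,v_1,v_2,v_4], [v_0,v_1,v_3,v_4], [v_0,v_2,v_3,v_4], [v_1,v_2,v_3,v_4]

Hence C_0 ≅ Z^5, C_1 ≅ Z^10, C_2 ≅ Z^10, C_3 ≅ Z^5.

∂_1: C_1 → C_0 sends each edge [p,q] (with p < q) to q − p. For instance
  ∂[v_1,v_4] = [v_4] − [v_1].
As a 5×10 matrix over Z this has rank 4, with invariant factors (1,1,1,1).

Boundary ∂_2: C_2 → C_1 sends each 2-simplex [p,q,r] to [q,r] − [p,r] + [p,q]. For instance
  ∂[v_1,v_2,v_4] = [v_2,v_4] − [v_1,v_4] + [v_1,v_2],
  ∂[v_0,v_1,v_4] = [v_1,v_4] − [v_0,v_4] + [v_0,v_1].
As a 10×10 matrix over Z this has rank 6, with invariant factors (1,1,1,1,1,1).

The boundary map ∂_3: C_3 → C_2 sends each 3-simplex σ to the alternating sum Σ_i (−1)^i (σ with its i-th vertex removed). For instance
  ∂[v_0,v_1,v_2,v_4] = [v_1,v_2,v_4] − [v_0,v_2,v_4] + [v_0,v_1,v_4] − [v_0,v_1,v_2],
  ∂[v_0,v_1,v_3,v_4] = [v_1,v_3,v_4] − [v_0,v_3,v_4] + [v_0,v_1,v_4] − [v_0,v_1,v_3].
The resulting 10×5 matrix has rank 4, and its Smith normal form has invariant factors (1,1,1,1).

Reading off H_k = ker ∂_k / im ∂_{k+1}:

  H_1: rank ker ∂_1 − rank ∂_2 = (10 − 4) − 6 = 0, and the invariant factors of ∂_2 are all 1, so H_1 ≅ 0.

(K is a triangulation of the 3-sphere S^3.)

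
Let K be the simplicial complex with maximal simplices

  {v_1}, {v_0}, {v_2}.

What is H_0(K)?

K has 3 vertices.
rank ∂_0 = 0, rank ∂_1 = 0 ⇒ b_0 = 3 − 0 − 0 = 3. So H_0 ≅ Z^3.

H_0 = Z^3.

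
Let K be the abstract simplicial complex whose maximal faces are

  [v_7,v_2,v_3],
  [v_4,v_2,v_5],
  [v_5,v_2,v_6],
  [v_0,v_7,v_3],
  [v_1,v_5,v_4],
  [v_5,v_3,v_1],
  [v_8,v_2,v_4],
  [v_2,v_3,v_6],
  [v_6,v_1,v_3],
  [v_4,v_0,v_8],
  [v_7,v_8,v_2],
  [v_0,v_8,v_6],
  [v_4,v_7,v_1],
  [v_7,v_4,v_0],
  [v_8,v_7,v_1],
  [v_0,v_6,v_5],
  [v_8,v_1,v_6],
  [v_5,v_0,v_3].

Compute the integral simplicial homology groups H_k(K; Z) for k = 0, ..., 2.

We work with the vertex ordering v_0 < v_1 < v_2 < v_3 < v_4 < v_5 < v_6 < v_7 < v_8. The simplices of K, each written with vertices in increasing order, are:

  0-simplices (9): [v_0], [v_1], [v_2], [v_3], [v_4], [v_5], [v_6], [v_7], [v_8]
  1-simplices (27): (27 of them)
  2-simplices (18): (18 of them)

so the chain groups are C_0 ≅ Z^9, C_1 ≅ Z^27, C_2 ≅ Z^18.

The boundary map ∂_1: C_1 → C_0 maps an edge to its endpoints' difference, ∂[p,q] = q − p.
The 9×27 boundary matrix has rank 8 and Smith normal form diag(1,1,1,1,1,1,1,1).

∂_2: C_2 → C_1 sends each 2-simplex [p,q,r] to [q,r] − [p,r] + [p,q]. For instance
  ∂[v_0,v_3,v_7] = [v_3,v_7] − [v_0,v_7] + [v_0,v_3],
  ∂[v_1,v_3,v_5] = [v_3,v_5] − [v_1,v_5] + [v_1,v_3].
This gives a 27×18 integer matrix of rank 18; reducing to Smith normal form yields diagonal entries (1,1,1,1,1,1,1,1,1,1,1,1,1,1,1,1,1,2).

Computing H_k = (kernel of ∂_k) / (image of ∂_{k+1}):

  H_0: rank C_0 − rank ∂_1 = 9 − 8 = 1, and the invariant factors of ∂_1 are all 1, so H_0 ≅ Z.
  H_1: rank ker ∂_1 − rank ∂_2 = (27 − 8) − 18 = 1, and ∂_2 has invariant factor 2 > 1, so H_1 ≅ Z ⊕ Z/2.
  H_2: rank ker ∂_2 − rank ∂_3 = (18 − 18) − 0 = 0, and there is no ∂_3, so H_2 ≅ 0.

(K is a triangulation of the Klein bottle.)

H_0 ≅ Z,  H_1 ≅ Z ⊕ Z/2,  H_2 = 0.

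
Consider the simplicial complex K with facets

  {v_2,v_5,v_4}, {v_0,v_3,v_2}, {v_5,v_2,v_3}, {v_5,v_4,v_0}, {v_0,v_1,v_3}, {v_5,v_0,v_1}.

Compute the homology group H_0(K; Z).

We work with the vertex ordering v_0 < v_1 < v_2 < v_3 < v_4 < v_5. The simplices of K, each written with vertices in increasing order, are:

  0-simplices (6): [v_0], [v_1], [v_2], [v_3], [v_4], [v_5]
  1-simplices (12): [v_0,v_1], [v_0,v_2], [v_0,v_3], [v_0,v_4], [v_0,v_5], [v_1,v_3], [v_1,v_5], [v_2,v_3], [v_2,v_4], [v_2,v_5], [v_3,v_5], [v_4,v_5]
  2-simplices (6): [v_0,v_1,v_3], [v_0,v_1,v_5], [v_0,v_2,v_3], [v_0,v_4,v_5], [v_2,v_3,v_5], [v_2,v_4,v_5]

so the chain groups are C_0 ≅ Z^6, C_1 ≅ Z^12, C_2 ≅ Z^6.

∂_1: C_1 → C_0 is given by ∂[p,q] = [q] − [p]. For instance
  ∂[v_1,v_5] = [v_5] − [v_1].
The 6×12 boundary matrix has rank 5 and Smith normal form diag(1,1,1,1,1).

Boundary ∂_2: C_2 → C_1 sends each 2-simplex [p,q,r] to [q,r] − [p,r] + [p,q]. For instance
  ∂[v_0,v_4,v_5] = [v_4,v_5] − [v_0,v_5] + [v_0,v_4],
  ∂[v_0,v_1,v_5] = [v_1,v_5] − [v_0,v_5] + [v_0,v_1].
As a 12×6 matrix over Z this has rank 6, with invariant factors (1,1,1,1,1,1).

Computing H_k = (kernel of ∂_k) / (image of ∂_{k+1}):

  H_0: rank C_0 − rank ∂_1 = 6 − 5 = 1, and the invariant factors of ∂_1 are all 1, so H_0 ≅ Z.

H_0 ≅ Z.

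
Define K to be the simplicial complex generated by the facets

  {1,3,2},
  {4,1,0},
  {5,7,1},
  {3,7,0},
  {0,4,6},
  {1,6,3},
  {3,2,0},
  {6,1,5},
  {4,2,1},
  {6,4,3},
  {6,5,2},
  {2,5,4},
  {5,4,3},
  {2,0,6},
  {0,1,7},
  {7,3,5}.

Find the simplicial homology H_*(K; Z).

H_0 = Z,  H_1 = Z^2,  H_2 = Z.

Fix the vertex order 0 < 1 < 2 < 3 < 4 < 5 < 6 < 7 and write every simplex with vertices in increasing order. Then dim K = 2 and the simplices of K are:

  0-simplices (8): [0], [1], [2], [3], [4], [5], [6], [7]
  1-simplices (24): (24 of them)
  2-simplices (16): [0,1,4], [0,1,7], [0,2,3], [0,2,6], [0,3,7], [0,4,6], [1,2,3], [1,2,4], [1,3,6], [1,5,6], [1,5,7], [2,4,5], [2,5,6], [3,4,5], [3,4,6], [3,5,7]

giving chain groups C_0 ≅ Z^8, C_1 ≅ Z^24, C_2 ≅ Z^16.

The boundary map ∂_1: C_1 → C_0 is given by ∂[p,q] = [q] − [p].
As a 8×24 matrix over Z this has rank 7, with invariant factors (1,1,1,1,1,1,1).

∂_2: C_2 → C_1 sends each 2-simplex [p,q,r] to [q,r] − [p,r] + [p,q]. For instance
  ∂[1,3,6] = [3,6] − [1,6] + [1,3],
  ∂[1,2,4] = [2,4] − [1,4] + [1,2].
The 24×16 boundary matrix has rank 15 and Smith normal form diag(1,1,1,1,1,1,1,1,1,1,1,1,1,1,1).

Reading off H_k = ker ∂_k / im ∂_{k+1}:

  H_0: rank C_0 − rank ∂_1 = 8 − 7 = 1, and the invariant factors of ∂_1 are all 1, so H_0 ≅ Z.
  H_1: rank ker ∂_1 − rank ∂_2 = (24 − 7) − 15 = 2, and the invariant factors of ∂_2 are all 1, so H_1 ≅ Z^2.
  H_2: rank ker ∂_2 − rank ∂_3 = (16 − 15) − 0 = 1, and there is no ∂_3, so H_2 ≅ Z.

(K is a triangulation of the torus T^2.)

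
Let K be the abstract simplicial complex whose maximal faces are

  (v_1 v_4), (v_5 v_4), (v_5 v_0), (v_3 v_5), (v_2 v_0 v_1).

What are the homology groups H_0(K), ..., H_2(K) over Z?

Take the total order v_0 < v_1 < v_2 < v_3 < v_4 < v_5 on the vertex set. Then K (dimension 2) consists of the simplices:

  0-simplices (6): [v_0], [v_1], [v_2], [v_3], [v_4], [v_5]
  1-simplices (7): [v_0,v_1], [v_0,v_2], [v_0,v_5], [v_1,v_2], [v_1,v_4], [v_3,v_5], [v_4,v_5]
  2-simplices (1): [v_0,v_1,v_2]

so the chain groups are C_0 ≅ Z^6, C_1 ≅ Z^7, C_2 ≅ Z^1.

Boundary ∂_1: C_1 → C_0 sends each edge [p,q] (with p < q) to q − p. For instance
  ∂[v_3,v_5] = [v_5] − [v_3].
As a 6×7 matrix over Z this has rank 5, with invariant factors (1,1,1,1,1).

The boundary map ∂_2: C_2 → C_1 acts by ∂[p,q,r] = [q,r] − [p,r] + [p,q]. For instance
  ∂[v_0,v_1,v_2] = [v_1,v_2] − [v_0,v_2] + [v_0,v_1].
As a 7×1 matrix over Z this has rank 1, with invariant factors (1).

Computing H_k = (kernel of ∂_k) / (image of ∂_{k+1}):

  H_0: rank C_0 − rank ∂_1 = 6 − 5 = 1, and the invariant factors of ∂_1 are all 1, so H_0 ≅ Z.
  H_1: rank ker ∂_1 − rank ∂_2 = (7 − 5) − 1 = 1, and the invariant factors of ∂_2 are all 1, so H_1 ≅ Z.
  H_2: rank ker ∂_2 − rank ∂_3 = (1 − 1) − 0 = 0, and there is no ∂_3, so H_2 ≅ 0.

H_0 = Z,  H_1 = Z,  H_2 = 0.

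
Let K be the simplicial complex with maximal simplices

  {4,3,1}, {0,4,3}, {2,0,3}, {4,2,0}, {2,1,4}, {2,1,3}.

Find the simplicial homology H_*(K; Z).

We work with the vertex ordering 0 < 1 < 2 < 3 < 4. The simplices of K, each written with vertices in increasing order, are:

  0-simplices (5): [0], [1], [2], [3], [4]
  1-simplices (9): [0,2], [0,3], [0,4], [1,2], [1,3], [1,4], [2,3], [2,4], [3,4]
  2-simplices (6): [0,2,3], [0,2,4], [0,3,4], [1,2,3], [1,2,4], [1,3,4]

so the chain groups are C_0 ≅ Z^5, C_1 ≅ Z^9, C_2 ≅ Z^6.

The boundary map ∂_1: C_1 → C_0 sends each edge [p,q] (with p < q) to q − p. For instance
  ∂[1,4] = [4] − [1].
The resulting 5×9 matrix has rank 4, and its Smith normal form has invariant factors (1,1,1,1).

Boundary ∂_2: C_2 → C_1 maps a triangle to the signed sum of its edges. For instance
  ∂[0,2,4] = [2,4] − [0,4] + [0,2],
  ∂[0,2,3] = [2,3] − [0,3] + [0,2].
As a 9×6 matrix over Z this has rank 5, with invariant factors (1,1,1,1,1).

Computing H_k = (kernel of ∂_k) / (image of ∂_{k+1}):

  H_0: rank C_0 − rank ∂_1 = 5 − 4 = 1, and the invariant factors of ∂_1 are all 1, so H_0 ≅ Z.
  H_1: rank ker ∂_1 − rank ∂_2 = (9 − 4) − 5 = 0, and the invariant factors of ∂_2 are all 1, so H_1 ≅ 0.
  H_2: rank ker ∂_2 − rank ∂_3 = (6 − 5) − 0 = 1, and there is no ∂_3, so H_2 ≅ Z.

As a check, the Euler characteristic is 5 − 9 + 6 = 2, which agrees with 1 − 0 + 1 = 2.

H_0 = Z,  H_1 = 0,  H_2 = Z.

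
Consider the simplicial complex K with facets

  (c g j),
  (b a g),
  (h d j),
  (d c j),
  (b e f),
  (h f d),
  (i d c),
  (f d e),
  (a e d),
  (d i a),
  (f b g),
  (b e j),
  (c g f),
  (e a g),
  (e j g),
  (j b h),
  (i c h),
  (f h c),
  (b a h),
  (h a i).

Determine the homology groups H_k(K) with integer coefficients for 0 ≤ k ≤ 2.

H_0 ≅ Z,  H_1 ≅ Z ⊕ Z_2,  H_2 = 0.

Fix the vertex order a < b < c < d < e < f < g < h < i < j and write every simplex with vertices in increasing order. Then dim K = 2 and the simplices of K are:

  0-simplices (10): a, b, c, d, e, f, g, h, i, j
  1-simplices (30): ab, ad, ae, ag, ah, ai, be, bf, bg, bh, bj, cd, cf, cg, ch, ci, cj, de, df, dh, di, dj, ef, eg, ej, fg, fh, gj, hi, hj
  2-simplices (20): abg, abh, ade, adi, aeg, ahi, bef, bej, bfg, bhj, cdi, cdj, cfg, cfh, cgj, chi, def, dfh, dhj, egj

Hence C_0 ≅ Z^10, C_1 ≅ Z^30, C_2 ≅ Z^20.

Boundary ∂_1: C_1 → C_0 sends each edge [p,q] (with p < q) to q − p.
The 10×30 boundary matrix has rank 9 and Smith normal form diag(1,1,1,1,1,1,1,1,1).

∂_2: C_2 → C_1 acts by ∂[p,q,r] = [q,r] − [p,r] + [p,q]. For instance
  ∂abh = bh − ah + ab,
  ∂cdj = dj − cj + cd.
The resulting 30×20 matrix has rank 20, and its Smith normal form has invariant factors (1,1,1,1,1,1,1,1,1,1,1,1,1,1,1,1,1,1,1,2).

Now H_k = ker ∂_k / im ∂_{k+1}, so:

  H_0: rank C_0 − rank ∂_1 = 10 − 9 = 1, and the invariant factors of ∂_1 are all 1, so H_0 = Z.
  H_1: rank ker ∂_1 − rank ∂_2 = (30 − 9) − 20 = 1, and ∂_2 has invariant factor 2 > 1, so H_1 = Z ⊕ Z_2.
  H_2: rank ker ∂_2 − rank ∂_3 = (20 − 20) − 0 = 0, and there is no ∂_3, so H_2 = 0.

(K is a triangulation of the Klein bottle.)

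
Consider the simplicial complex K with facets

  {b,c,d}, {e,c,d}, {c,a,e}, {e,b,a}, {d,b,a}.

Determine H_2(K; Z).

H_2 ≅ 0.

Take the total order a < b < c < d < e on the vertex set. Then K (dimension 2) consists of the simplices:

  0-simplices (5): a, b, c, d, e
  1-simplices (10): ab, ac, ad, ae, bc, bd, be, cd, ce, de
  2-simplices (5): abd, abe, ace, bcd, cde

Hence C_0 ≅ Z^5, C_1 ≅ Z^10, C_2 ≅ Z^5.

The boundary map ∂_1: C_1 → C_0 is given by ∂[p,q] = [q] − [p]. For instance
  ∂bc = c − b.
As a 5×10 matrix over Z this has rank 4, with invariant factors (1,1,1,1).

Boundary ∂_2: C_2 → C_1 sends each 2-simplex [p,q,r] to [q,r] − [p,r] + [p,q]. For instance
  ∂cde = de − ce + cd,
  ∂abe = be − ae + ab.
The 10×5 boundary matrix has rank 5 and Smith normal form diag(1,1,1,1,1).

Reading off H_k = ker ∂_k / im ∂_{k+1}:

  H_2: rank ker ∂_2 − rank ∂_3 = (5 − 5) − 0 = 0, and there is no ∂_3, so H_2 = 0.

(K is a triangulation of the Möbius band.)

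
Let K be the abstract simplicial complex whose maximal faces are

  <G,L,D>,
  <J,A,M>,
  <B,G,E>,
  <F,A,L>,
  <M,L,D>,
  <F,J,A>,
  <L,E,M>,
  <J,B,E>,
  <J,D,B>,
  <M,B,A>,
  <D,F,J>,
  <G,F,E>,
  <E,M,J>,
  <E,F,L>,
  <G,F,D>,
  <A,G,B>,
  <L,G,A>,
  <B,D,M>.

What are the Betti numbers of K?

b_0 = 1, b_1 = 1, b_2 = 0.

Take the total order A < B < D < E < F < G < J < L < M on the vertex set. Then K (dimension 2) consists of the simplices:

  0-simplices (9): A, B, D, E, F, G, J, L, M
  1-simplices (27): AB, AF, AG, AJ, AL, AM, BD, BE, BG, BJ, BM, DF, DG, DJ, DL, DM, EF, EG, EJ, EL, EM, FG, FJ, FL, GL, JM, LM
  2-simplices (18): ABG, ABM, AFJ, AFL, AGL, AJM, BDJ, BDM, BEG, BEJ, DFG, DFJ, DGL, DLM, EFG, EFL, EJM, ELM

giving chain groups C_0 ≅ Z^9, C_1 ≅ Z^27, C_2 ≅ Z^18.

The boundary map ∂_1: C_1 → C_0 sends each edge [p,q] (with p < q) to q − p. For instance
  ∂BG = G − B.
As a 9×27 matrix over Z this has rank 8, with invariant factors (1,1,1,1,1,1,1,1).

The boundary map ∂_2: C_2 → C_1 sends each 2-simplex [p,q,r] to [q,r] − [p,r] + [p,q]. For instance
  ∂DLM = LM − DM + DL,
  ∂EJM = JM − EM + EJ.
The 27×18 boundary matrix has rank 18 and Smith normal form diag(1,1,1,1,1,1,1,1,1,1,1,1,1,1,1,1,1,2).

Computing H_k = (kernel of ∂_k) / (image of ∂_{k+1}):

  H_0: rank C_0 − rank ∂_1 = 9 − 8 = 1, and the invariant factors of ∂_1 are all 1, so H_0 = Z.
  H_1: rank ker ∂_1 − rank ∂_2 = (27 − 8) − 18 = 1, and ∂_2 has invariant factor 2 > 1, so H_1 = Z × Z/2.
  H_2: rank ker ∂_2 − rank ∂_3 = (18 − 18) − 0 = 0, and there is no ∂_3, so H_2 = 0.

(K is a triangulation of the Klein bottle.)

Hence the Betti numbers are b_0 = 1, b_1 = 1, b_2 = 0.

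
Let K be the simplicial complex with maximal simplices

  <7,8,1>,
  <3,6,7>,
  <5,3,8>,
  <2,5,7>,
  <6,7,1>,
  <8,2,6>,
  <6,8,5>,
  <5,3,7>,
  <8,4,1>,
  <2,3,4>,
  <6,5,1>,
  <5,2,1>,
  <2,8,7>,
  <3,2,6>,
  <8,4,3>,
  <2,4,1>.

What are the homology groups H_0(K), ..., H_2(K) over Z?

H_0 = Z,  H_1 = Z^2,  H_2 = Z.

Take the total order 1 < 2 < 3 < 4 < 5 < 6 < 7 < 8 on the vertex set. Then K (dimension 2) consists of the simplices:

  0-simplices (8): [1], [2], [3], [4], [5], [6], [7], [8]
  1-simplices (24): (24 of them)
  2-simplices (16): [1,2,4], [1,2,5], [1,4,8], [1,5,6], [1,6,7], [1,7,8], [2,3,4], [2,3,6], [2,5,7], [2,6,8], [2,7,8], [3,4,8], [3,5,7], [3,5,8], [3,6,7], [5,6,8]

Hence C_0 ≅ Z^8, C_1 ≅ Z^24, C_2 ≅ Z^16.

The boundary map ∂_1: C_1 → C_0 maps an edge to its endpoints' difference, ∂[p,q] = q − p.
As a 8×24 matrix over Z this has rank 7, with invariant factors (1,1,1,1,1,1,1).

Boundary ∂_2: C_2 → C_1 sends each 2-simplex [p,q,r] to [q,r] − [p,r] + [p,q]. For instance
  ∂[1,2,4] = [2,4] − [1,4] + [1,2],
  ∂[1,6,7] = [6,7] − [1,7] + [1,6].
The resulting 24×16 matrix has rank 15, and its Smith normal form has invariant factors (1,1,1,1,1,1,1,1,1,1,1,1,1,1,1).

Reading off H_k = ker ∂_k / im ∂_{k+1}:

  H_0: rank C_0 − rank ∂_1 = 8 − 7 = 1, and the invariant factors of ∂_1 are all 1, so H_0 ≅ Z.
  H_1: rank ker ∂_1 − rank ∂_2 = (24 − 7) − 15 = 2, and the invariant factors of ∂_2 are all 1, so H_1 ≅ Z^2.
  H_2: rank ker ∂_2 − rank ∂_3 = (16 − 15) − 0 = 1, and there is no ∂_3, so H_2 ≅ Z.

As a check, the Euler characteristic is 8 − 24 + 16 = 0, which agrees with 1 − 2 + 1 = 0.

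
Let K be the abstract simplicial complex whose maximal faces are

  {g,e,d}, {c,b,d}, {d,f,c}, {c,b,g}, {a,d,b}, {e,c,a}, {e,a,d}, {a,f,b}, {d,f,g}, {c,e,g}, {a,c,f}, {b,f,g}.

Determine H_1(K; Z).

Take the total order a < b < c < d < e < f < g on the vertex set. Then K (dimension 2) consists of the simplices:

  0-simplices (7): a, b, c, d, e, f, g
  1-simplices (18): ab, ac, ad, ae, af, bc, bd, bf, bg, cd, ce, cf, cg, de, df, dg, eg, fg
  2-simplices (12): abd, abf, ace, acf, ade, bcd, bcg, bfg, cdf, ceg, deg, dfg

giving chain groups C_0 ≅ Z^7, C_1 ≅ Z^18, C_2 ≅ Z^12.

The boundary map ∂_1: C_1 → C_0 maps an edge to its endpoints' difference, ∂[p,q] = q − p.
The resulting 7×18 matrix has rank 6, and its Smith normal form has invariant factors (1,1,1,1,1,1).

∂_2: C_2 → C_1 sends each 2-simplex [p,q,r] to [q,r] − [p,r] + [p,q]. For instance
  ∂cdf = df − cf + cd,
  ∂abf = bf − af + ab.
This gives a 18×12 integer matrix of rank 12; reducing to Smith normal form yields diagonal entries (1,1,1,1,1,1,1,1,1,1,1,2).

From H_k ≅ ker(∂_k) / im(∂_{k+1}) we obtain:

  H_1: rank ker ∂_1 − rank ∂_2 = (18 − 6) − 12 = 0, and ∂_2 has invariant factor 2 > 1, so H_1 = Z/2.

H_1 = Z/2.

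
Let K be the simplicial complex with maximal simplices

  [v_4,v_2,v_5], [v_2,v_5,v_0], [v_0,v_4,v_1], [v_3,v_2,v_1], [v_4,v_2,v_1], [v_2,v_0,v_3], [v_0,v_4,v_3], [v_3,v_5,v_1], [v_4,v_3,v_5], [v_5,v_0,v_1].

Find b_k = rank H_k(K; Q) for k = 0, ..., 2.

Take the total order v_0 < v_1 < v_2 < v_3 < v_4 < v_5 on the vertex set. Then K (dimension 2) consists of the simplices:

  0-simplices (6): [v_0], [v_1], [v_2], [v_3], [v_4], [v_5]
  1-simplices (15): (15 of them)
  2-simplices (10): [v_0,v_1,v_4], [v_0,v_1,v_5], [v_0,v_2,v_3], [v_0,v_2,v_5], [v_0,v_3,v_4], [v_1,v_2,v_3], [v_1,v_2,v_4], [v_1,v_3,v_5], [v_2,v_4,v_5], [v_3,v_4,v_5]

giving chain groups C_0 ≅ Z^6, C_1 ≅ Z^15, C_2 ≅ Z^10.

∂_1: C_1 → C_0 is given by ∂[p,q] = [q] − [p]. For instance
  ∂[v_1,v_2] = [v_2] − [v_1].
The 6×15 boundary matrix has rank 5 and Smith normal form diag(1,1,1,1,1).

The boundary map ∂_2: C_2 → C_1 sends each 2-simplex [p,q,r] to [q,r] − [p,r] + [p,q]. For instance
  ∂[v_0,v_2,v_5] = [v_2,v_5] − [v_0,v_5] + [v_0,v_2],
  ∂[v_2,v_4,v_5] = [v_4,v_5] − [v_2,v_5] + [v_2,v_4].
As a 15×10 matrix over Z this has rank 10, with invariant factors (1,1,1,1,1,1,1,1,1,2).

Computing H_k = (kernel of ∂_k) / (image of ∂_{k+1}):

  H_0: rank C_0 − rank ∂_1 = 6 − 5 = 1, and the invariant factors of ∂_1 are all 1, so H_0 = Z.
  H_1: rank ker ∂_1 − rank ∂_2 = (15 − 5) − 10 = 0, and ∂_2 has invariant factor 2 > 1, so H_1 = Z_2.
  H_2: rank ker ∂_2 − rank ∂_3 = (10 − 10) − 0 = 0, and there is no ∂_3, so H_2 = 0.

As a check, the Euler characteristic is 6 − 15 + 10 = 1, which agrees with 1 − 0 + 0 = 1.

Hence the Betti numbers are b_0 = 1, b_1 = 0, b_2 = 0.

b_0 = 1, b_1 = 0, b_2 = 0.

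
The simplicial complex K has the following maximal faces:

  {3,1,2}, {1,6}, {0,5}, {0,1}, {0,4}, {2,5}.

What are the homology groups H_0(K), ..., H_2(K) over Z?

K has 7 vertices, 8 edges, 1 triangle.
rank ∂_0 = 0, rank ∂_1 = 6 ⇒ b_0 = 7 − 0 − 6 = 1; all invariant factors of ∂_1 are 1 so no torsion. So H_0 = Z.
rank ∂_1 = 6, rank ∂_2 = 1 ⇒ b_1 = 8 − 6 − 1 = 1; all invariant factors of ∂_2 are 1 so no torsion. So H_1 = Z.
rank ∂_2 = 1, rank ∂_3 = 0 ⇒ b_2 = 1 − 1 − 0 = 0. So H_2 = 0.

H_0 = Z,  H_1 = Z,  H_2 = 0.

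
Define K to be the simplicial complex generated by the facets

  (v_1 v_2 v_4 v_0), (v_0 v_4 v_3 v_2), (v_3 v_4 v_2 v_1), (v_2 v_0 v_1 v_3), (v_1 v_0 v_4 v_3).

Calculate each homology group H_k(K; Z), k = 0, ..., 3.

K has 5 vertices, 10 edges, 10 triangles, 5 3-simplices.
rank ∂_0 = 0, rank ∂_1 = 4 ⇒ b_0 = 5 − 0 − 4 = 1; all invariant factors of ∂_1 are 1 so no torsion. So H_0 ≅ Z.
rank ∂_1 = 4, rank ∂_2 = 6 ⇒ b_1 = 10 − 4 − 6 = 0; all invariant factors of ∂_2 are 1 so no torsion. So H_1 ≅ 0.
rank ∂_2 = 6, rank ∂_3 = 4 ⇒ b_2 = 10 − 6 − 4 = 0; all invariant factors of ∂_3 are 1 so no torsion. So H_2 ≅ 0.
rank ∂_3 = 4, rank ∂_4 = 0 ⇒ b_3 = 5 − 4 − 0 = 1. So H_3 ≅ Z.

H_0 = Z,  H_1 = 0,  H_2 = 0,  H_3 = Z.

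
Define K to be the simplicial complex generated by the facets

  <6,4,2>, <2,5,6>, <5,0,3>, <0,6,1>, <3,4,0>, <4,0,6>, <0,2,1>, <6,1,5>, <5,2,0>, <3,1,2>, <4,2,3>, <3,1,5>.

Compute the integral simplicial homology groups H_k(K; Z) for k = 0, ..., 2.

H_0 = Z,  H_1 = Z/2,  H_2 = 0.

K has 7 vertices, 18 edges, 12 triangles.
rank ∂_0 = 0, rank ∂_1 = 6 ⇒ b_0 = 7 − 0 − 6 = 1; all invariant factors of ∂_1 are 1 so no torsion. So H_0 ≅ Z.
rank ∂_1 = 6, rank ∂_2 = 12 ⇒ b_1 = 18 − 6 − 12 = 0; ∂_2 has invariant factor(s) [2] giving torsion. So H_1 ≅ Z/2.
rank ∂_2 = 12, rank ∂_3 = 0 ⇒ b_2 = 12 − 12 − 0 = 0. So H_2 ≅ 0.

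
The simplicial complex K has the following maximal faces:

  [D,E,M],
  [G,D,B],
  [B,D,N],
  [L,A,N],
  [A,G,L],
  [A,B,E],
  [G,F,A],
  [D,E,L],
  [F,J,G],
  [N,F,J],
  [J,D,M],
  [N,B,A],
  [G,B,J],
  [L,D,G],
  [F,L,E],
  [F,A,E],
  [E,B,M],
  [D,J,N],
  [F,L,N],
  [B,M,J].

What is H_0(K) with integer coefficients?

H_0 ≅ Z.

Order the vertices as A < B < D < E < F < G < J < L < M < N. Listing each simplex with vertices in this order, K has dimension 2 with simplices:

  0-simplices (10): A, B, D, E, F, G, J, L, M, N
  1-simplices (30): AB, AE, AF, AG, AL, AN, BD, BE, BG, BJ, BM, BN, DE, DG, DJ, DL, DM, DN, EF, EL, EM, FG, FJ, FL, FN, GJ, GL, JM, JN, LN
  2-simplices (20): ABE, ABN, AEF, AFG, AGL, ALN, BDG, BDN, BEM, BGJ, BJM, DEL, DEM, DGL, DJM, DJN, EFL, FGJ, FJN, FLN

so the chain groups are C_0 ≅ Z^10, C_1 ≅ Z^30, C_2 ≅ Z^20.

∂_1: C_1 → C_0 maps an edge to its endpoints' difference, ∂[p,q] = q − p.
The resulting 10×30 matrix has rank 9, and its Smith normal form has invariant factors (1,1,1,1,1,1,1,1,1).

The boundary map ∂_2: C_2 → C_1 maps a triangle to the signed sum of its edges. For instance
  ∂DJM = JM − DM + DJ,
  ∂DGL = GL − DL + DG.
This gives a 30×20 integer matrix of rank 20; reducing to Smith normal form yields diagonal entries (1,1,1,1,1,1,1,1,1,1,1,1,1,1,1,1,1,1,1,2).

Computing H_k = (kernel of ∂_k) / (image of ∂_{k+1}):

  H_0: rank C_0 − rank ∂_1 = 10 − 9 = 1, and the invariant factors of ∂_1 are all 1, so H_0 ≅ Z.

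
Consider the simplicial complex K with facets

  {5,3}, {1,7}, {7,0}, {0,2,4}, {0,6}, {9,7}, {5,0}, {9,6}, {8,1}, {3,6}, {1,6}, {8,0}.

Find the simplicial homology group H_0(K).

Order the vertices as 0 < 1 < 2 < 3 < 4 < 5 < 6 < 7 < 8 < 9. Listing each simplex with vertices in this order, K has dimension 2 with simplices:

  0-simplices (10): [0], [1], [2], [3], [4], [5], [6], [7], [8], [9]
  1-simplices (14): [0,2], [0,4], [0,5], [0,6], [0,7], [0,8], [1,6], [1,7], [1,8], [2,4], [3,5], [3,6], [6,9], [7,9]
  2-simplices (1): [0,2,4]

giving chain groups C_0 ≅ Z^10, C_1 ≅ Z^14, C_2 ≅ Z^1.

∂_1: C_1 → C_0 is given by ∂[p,q] = [q] − [p]. For instance
  ∂[0,4] = [4] − [0].
As a 10×14 matrix over Z this has rank 9, with invariant factors (1,1,1,1,1,1,1,1,1).

Boundary ∂_2: C_2 → C_1 acts by ∂[p,q,r] = [q,r] − [p,r] + [p,q]. For instance
  ∂[0,2,4] = [2,4] − [0,4] + [0,2].
This gives a 14×1 integer matrix of rank 1; reducing to Smith normal form yields diagonal entries (1).

From H_k ≅ ker(∂_k) / im(∂_{k+1}) we obtain:

  H_0: rank C_0 − rank ∂_1 = 10 − 9 = 1, and the invariant factors of ∂_1 are all 1, so H_0 = Z.

H_0 = Z.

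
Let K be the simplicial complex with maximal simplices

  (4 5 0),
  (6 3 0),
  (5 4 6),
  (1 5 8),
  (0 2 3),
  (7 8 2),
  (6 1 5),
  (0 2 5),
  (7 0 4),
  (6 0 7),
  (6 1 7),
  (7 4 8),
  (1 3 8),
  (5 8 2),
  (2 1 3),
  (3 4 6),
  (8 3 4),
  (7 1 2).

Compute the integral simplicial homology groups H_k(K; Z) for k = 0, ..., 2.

H_0 ≅ Z,  H_1 ≅ Z ⊕ Z/2Z,  H_2 = 0.

Order the vertices as 0 < 1 < 2 < 3 < 4 < 5 < 6 < 7 < 8. Listing each simplex with vertices in this order, K has dimension 2 with simplices:

  0-simplices (9): [0], [1], [2], [3], [4], [5], [6], [7], [8]
  1-simplices (27): (27 of them)
  2-simplices (18): [0,2,3], [0,2,5], [0,3,6], [0,4,5], [0,4,7], [0,6,7], [1,2,3], [1,2,7], [1,3,8], [1,5,6], [1,5,8], [1,6,7], [2,5,8], [2,7,8], [3,4,6], [3,4,8], [4,5,6], [4,7,8]

Hence C_0 ≅ Z^9, C_1 ≅ Z^27, C_2 ≅ Z^18.

Boundary ∂_1: C_1 → C_0 is given by ∂[p,q] = [q] − [p]. For instance
  ∂[0,3] = [3] − [0].
The resulting 9×27 matrix has rank 8, and its Smith normal form has invariant factors (1,1,1,1,1,1,1,1).

The boundary map ∂_2: C_2 → C_1 maps a triangle to the signed sum of its edges. For instance
  ∂[3,4,6] = [4,6] − [3,6] + [3,4],
  ∂[2,7,8] = [7,8] − [2,8] + [2,7].
The 27×18 boundary matrix has rank 18 and Smith normal form diag(1,1,1,1,1,1,1,1,1,1,1,1,1,1,1,1,1,2).

Reading off H_k = ker ∂_k / im ∂_{k+1}:

  H_0: rank C_0 − rank ∂_1 = 9 − 8 = 1, and the invariant factors of ∂_1 are all 1, so H_0 ≅ Z.
  H_1: rank ker ∂_1 − rank ∂_2 = (27 − 8) − 18 = 1, and ∂_2 has invariant factor 2 > 1, so H_1 ≅ Z ⊕ Z/2Z.
  H_2: rank ker ∂_2 − rank ∂_3 = (18 − 18) − 0 = 0, and there is no ∂_3, so H_2 ≅ 0.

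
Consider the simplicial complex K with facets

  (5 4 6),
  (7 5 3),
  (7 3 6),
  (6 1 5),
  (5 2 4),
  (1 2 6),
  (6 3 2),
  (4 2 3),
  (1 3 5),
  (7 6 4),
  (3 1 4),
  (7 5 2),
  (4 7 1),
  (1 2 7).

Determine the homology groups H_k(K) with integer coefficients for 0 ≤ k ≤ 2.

Take the total order 1 < 2 < 3 < 4 < 5 < 6 < 7 on the vertex set. Then K (dimension 2) consists of the simplices:

  0-simplices (7): [1], [2], [3], [4], [5], [6], [7]
  1-simplices (21): [1,2], [1,3], [1,4], [1,5], [1,6], [1,7], [2,3], [2,4], [2,5], [2,6], [2,7], [3,4], [3,5], [3,6], [3,7], [4,5], [4,6], [4,7], [5,6], [5,7], [6,7]
  2-simplices (14): [1,2,6], [1,2,7], [1,3,4], [1,3,5], [1,4,7], [1,5,6], [2,3,4], [2,3,6], [2,4,5], [2,5,7], [3,5,7], [3,6,7], [4,5,6], [4,6,7]

so the chain groups are C_0 ≅ Z^7, C_1 ≅ Z^21, C_2 ≅ Z^14.

The boundary map ∂_1: C_1 → C_0 sends each edge [p,q] (with p < q) to q − p.
The resulting 7×21 matrix has rank 6, and its Smith normal form has invariant factors (1,1,1,1,1,1).

The boundary map ∂_2: C_2 → C_1 sends each 2-simplex [p,q,r] to [q,r] − [p,r] + [p,q]. For instance
  ∂[2,3,4] = [3,4] − [2,4] + [2,3],
  ∂[3,5,7] = [5,7] − [3,7] + [3,5].
The 21×14 boundary matrix has rank 13 and Smith normal form diag(1,1,1,1,1,1,1,1,1,1,1,1,1).

Reading off H_k = ker ∂_k / im ∂_{k+1}:

  H_0: rank C_0 − rank ∂_1 = 7 − 6 = 1, and the invariant factors of ∂_1 are all 1, so H_0 ≅ Z.
  H_1: rank ker ∂_1 − rank ∂_2 = (21 − 6) − 13 = 2, and the invariant factors of ∂_2 are all 1, so H_1 ≅ Z^2.
  H_2: rank ker ∂_2 − rank ∂_3 = (14 − 13) − 0 = 1, and there is no ∂_3, so H_2 ≅ Z.

(K is a triangulation of the torus T^2.)

H_0 ≅ Z,  H_1 ≅ Z^2,  H_2 ≅ Z.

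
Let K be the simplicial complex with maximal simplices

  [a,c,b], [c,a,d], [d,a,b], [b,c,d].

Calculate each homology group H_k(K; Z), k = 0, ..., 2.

H_0 = Z,  H_1 = 0,  H_2 = Z.

Order the vertices as a < b < c < d. Listing each simplex with vertices in this order, K has dimension 2 with simplices:

  0-simplices (4): a, b, c, d
  1-simplices (6): ab, ac, ad, bc, bd, cd
  2-simplices (4): abc, abd, acd, bcd

Hence C_0 ≅ Z^4, C_1 ≅ Z^6, C_2 ≅ Z^4.

∂_1: C_1 → C_0 is given by ∂[p,q] = [q] − [p].
The resulting 4×6 matrix has rank 3, and its Smith normal form has invariant factors (1,1,1).

The boundary map ∂_2: C_2 → C_1 acts by ∂[p,q,r] = [q,r] − [p,r] + [p,q]. For instance
  ∂abd = bd − ad + ab,
  ∂abc = bc − ac + ab.
The resulting 6×4 matrix has rank 3, and its Smith normal form has invariant factors (1,1,1).

From H_k ≅ ker(∂_k) / im(∂_{k+1}) we obtain:

  H_0: rank C_0 − rank ∂_1 = 4 − 3 = 1, and the invariant factors of ∂_1 are all 1, so H_0 = Z.
  H_1: rank ker ∂_1 − rank ∂_2 = (6 − 3) − 3 = 0, and the invariant factors of ∂_2 are all 1, so H_1 = 0.
  H_2: rank ker ∂_2 − rank ∂_3 = (4 − 3) − 0 = 1, and there is no ∂_3, so H_2 = Z.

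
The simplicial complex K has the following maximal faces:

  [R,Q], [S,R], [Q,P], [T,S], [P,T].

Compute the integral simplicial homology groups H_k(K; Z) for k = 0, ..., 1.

H_0 ≅ Z,  H_1 ≅ Z.

We work with the vertex ordering P < Q < R < S < T. The simplices of K, each written with vertices in increasing order, are:

  0-simplices (5): P, Q, R, S, T
  1-simplices (5): PQ, PT, QR, RS, ST

giving chain groups C_0 ≅ Z^5, C_1 ≅ Z^5.

Boundary ∂_1: C_1 → C_0 is given by ∂[p,q] = [q] − [p]. For instance
  ∂PT = T − P.
As a 5×5 matrix over Z this has rank 4, with invariant factors (1,1,1,1).

Reading off H_k = ker ∂_k / im ∂_{k+1}:

  H_0: rank C_0 − rank ∂_1 = 5 − 4 = 1, and the invariant factors of ∂_1 are all 1, so H_0 = Z.
  H_1: rank ker ∂_1 − rank ∂_2 = (5 − 4) − 0 = 1, and there is no ∂_2, so H_1 = Z.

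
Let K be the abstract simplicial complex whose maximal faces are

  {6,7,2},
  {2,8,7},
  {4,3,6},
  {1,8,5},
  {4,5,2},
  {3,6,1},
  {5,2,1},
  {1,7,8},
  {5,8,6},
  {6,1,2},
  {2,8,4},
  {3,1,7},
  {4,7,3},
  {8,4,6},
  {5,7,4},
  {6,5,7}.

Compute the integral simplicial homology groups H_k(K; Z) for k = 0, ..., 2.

Fix the vertex order 1 < 2 < 3 < 4 < 5 < 6 < 7 < 8 and write every simplex with vertices in increasing order. Then dim K = 2 and the simplices of K are:

  0-simplices (8): [1], [2], [3], [4], [5], [6], [7], [8]
  1-simplices (24): (24 of them)
  2-simplices (16): [1,2,5], [1,2,6], [1,3,6], [1,3,7], [1,5,8], [1,7,8], [2,4,5], [2,4,8], [2,6,7], [2,7,8], [3,4,6], [3,4,7], [4,5,7], [4,6,8], [5,6,7], [5,6,8]

so the chain groups are C_0 ≅ Z^8, C_1 ≅ Z^24, C_2 ≅ Z^16.

Boundary ∂_1: C_1 → C_0 maps an edge to its endpoints' difference, ∂[p,q] = q − p.
The resulting 8×24 matrix has rank 7, and its Smith normal form has invariant factors (1,1,1,1,1,1,1).

∂_2: C_2 → C_1 maps a triangle to the signed sum of its edges. For instance
  ∂[1,2,5] = [2,5] − [1,5] + [1,2],
  ∂[1,2,6] = [2,6] − [1,6] + [1,2].
The 24×16 boundary matrix has rank 15 and Smith normal form diag(1,1,1,1,1,1,1,1,1,1,1,1,1,1,1).

Now H_k = ker ∂_k / im ∂_{k+1}, so:

  H_0: rank C_0 − rank ∂_1 = 8 − 7 = 1, and the invariant factors of ∂_1 are all 1, so H_0 = Z.
  H_1: rank ker ∂_1 − rank ∂_2 = (24 − 7) − 15 = 2, and the invariant factors of ∂_2 are all 1, so H_1 = Z^2.
  H_2: rank ker ∂_2 − rank ∂_3 = (16 − 15) − 0 = 1, and there is no ∂_3, so H_2 = Z.

As a check, the Euler characteristic is 8 − 24 + 16 = 0, which agrees with 1 − 2 + 1 = 0.
(K is a triangulation of the torus T^2.)

H_0 ≅ Z,  H_1 ≅ Z^2,  H_2 ≅ Z.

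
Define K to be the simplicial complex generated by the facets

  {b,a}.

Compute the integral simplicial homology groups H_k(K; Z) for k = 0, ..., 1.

H_0 = Z,  H_1 = 0.

K has 2 vertices, 1 edge.
rank ∂_0 = 0, rank ∂_1 = 1 ⇒ b_0 = 2 − 0 − 1 = 1; all invariant factors of ∂_1 are 1 so no torsion. So H_0 ≅ Z.
rank ∂_1 = 1, rank ∂_2 = 0 ⇒ b_1 = 1 − 1 − 0 = 0. So H_1 ≅ 0.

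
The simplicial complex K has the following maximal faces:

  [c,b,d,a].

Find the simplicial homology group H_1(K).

H_1 = 0.

We work with the vertex ordering a < b < c < d. The simplices of K, each written with vertices in increasing order, are:

  0-simplices (4): a, b, c, d
  1-simplices (6): ab, ac, ad, bc, bd, cd
  2-simplices (4): abc, abd, acd, bcd
  3-simplices (1): abcd

Hence C_0 ≅ Z^4, C_1 ≅ Z^6, C_2 ≅ Z^4, C_3 ≅ Z^1.

Boundary ∂_1: C_1 → C_0 maps an edge to its endpoints' difference, ∂[p,q] = q − p.
The resulting 4×6 matrix has rank 3, and its Smith normal form has invariant factors (1,1,1).

The boundary map ∂_2: C_2 → C_1 maps a triangle to the signed sum of its edges. For instance
  ∂abc = bc − ac + ab,
  ∂bcd = cd − bd + bc.
As a 6×4 matrix over Z this has rank 3, with invariant factors (1,1,1).

Boundary ∂_3: C_3 → C_2 sends each 3-simplex σ to the alternating sum Σ_i (−1)^i (σ with its i-th vertex removed). For instance
  ∂abcd = bcd − acd + abd − abc.
This gives a 4×1 integer matrix of rank 1; reducing to Smith normal form yields diagonal entries (1).

From H_k ≅ ker(∂_k) / im(∂_{k+1}) we obtain:

  H_1: rank ker ∂_1 − rank ∂_2 = (6 − 3) − 3 = 0, and the invariant factors of ∂_2 are all 1, so H_1 = 0.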